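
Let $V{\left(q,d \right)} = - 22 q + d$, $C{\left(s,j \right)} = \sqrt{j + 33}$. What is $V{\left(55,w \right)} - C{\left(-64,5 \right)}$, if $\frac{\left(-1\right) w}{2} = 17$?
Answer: $-1244 - \sqrt{38} \approx -1250.2$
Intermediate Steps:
$C{\left(s,j \right)} = \sqrt{33 + j}$
$w = -34$ ($w = \left(-2\right) 17 = -34$)
$V{\left(q,d \right)} = d - 22 q$
$V{\left(55,w \right)} - C{\left(-64,5 \right)} = \left(-34 - 1210\right) - \sqrt{33 + 5} = \left(-34 - 1210\right) - \sqrt{38} = -1244 - \sqrt{38}$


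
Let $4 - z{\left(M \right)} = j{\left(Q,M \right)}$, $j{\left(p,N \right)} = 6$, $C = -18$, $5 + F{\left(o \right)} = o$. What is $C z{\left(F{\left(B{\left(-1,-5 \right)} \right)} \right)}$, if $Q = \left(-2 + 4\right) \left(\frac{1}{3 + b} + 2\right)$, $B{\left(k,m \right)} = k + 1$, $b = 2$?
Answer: $36$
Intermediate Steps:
$B{\left(k,m \right)} = 1 + k$
$F{\left(o \right)} = -5 + o$
$Q = \frac{22}{5}$ ($Q = \left(-2 + 4\right) \left(\frac{1}{3 + 2} + 2\right) = 2 \left(\frac{1}{5} + 2\right) = 2 \cdot \frac{11}{5} = \frac{22}{5} \approx 4.4$)
$z{\left(M \right)} = -2$ ($z{\left(M \right)} = 4 - 6 = -2$)
$C z{\left(F{\left(B{\left(-1,-5 \right)} \right)} \right)} = \left(-18\right) \left(-2\right) = 36$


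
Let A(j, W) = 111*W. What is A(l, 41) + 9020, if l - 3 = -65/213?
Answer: 13571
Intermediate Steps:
l = 574/213 (l = 3 - 65/213 = 574/213 ≈ 2.6948)
A(l, 41) + 9020 = 111*41 + 9020 = 4551 + 9020 = 13571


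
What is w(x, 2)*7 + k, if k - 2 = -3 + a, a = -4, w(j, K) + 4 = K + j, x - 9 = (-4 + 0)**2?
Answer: 156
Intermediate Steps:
x = 25 (x = 9 + (-4 + 0)**2 = 9 + (-4)**2 = 9 + 16 = 25)
w(j, K) = -4 + K + j (w(j, K) = -4 + (K + j) = -4 + K + j)
k = -5 (k = 2 + (-3 - 4) = 2 - 7 = -5)
w(x, 2)*7 + k = (-4 + 2 + 25)*7 - 5 = 23*7 - 5 = 161 - 5 = 156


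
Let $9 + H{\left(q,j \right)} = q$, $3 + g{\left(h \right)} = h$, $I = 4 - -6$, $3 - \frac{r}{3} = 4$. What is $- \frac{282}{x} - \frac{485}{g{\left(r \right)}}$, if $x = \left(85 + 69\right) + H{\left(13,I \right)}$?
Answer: $\frac{37469}{474} \approx 79.049$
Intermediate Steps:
$r = -3$ ($r = 9 - 12 = -3$)
$I = 10$ ($I = 4 + 6 = 10$)
$g{\left(h \right)} = -3 + h$
$H{\left(q,j \right)} = -9 + q$
$x = 158$ ($x = \left(85 + 69\right) + \left(-9 + 13\right) = 154 + 4 = 158$)
$- \frac{282}{x} - \frac{485}{g{\left(r \right)}} = - \frac{282}{158} - \frac{485}{-3 - 3} = \left(-282\right) \frac{1}{158} - \frac{485}{-6} = - \frac{141}{79} - - \frac{485}{6} = - \frac{141}{79} + \frac{485}{6} = \frac{37469}{474}$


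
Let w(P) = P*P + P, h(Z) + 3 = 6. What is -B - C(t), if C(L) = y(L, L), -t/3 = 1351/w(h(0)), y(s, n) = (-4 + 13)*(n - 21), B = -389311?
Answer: 1570159/4 ≈ 3.9254e+5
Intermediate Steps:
y(s, n) = -189 + 9*n (y(s, n) = 9*(-21 + n) = -189 + 9*n)
h(Z) = 3 (h(Z) = -3 + 6 = 3)
w(P) = P + P**2 (w(P) = P**2 + P = P + P**2)
t = -1351/4 (t = -4053/(3*(1 + 3)) = -4053/(3*4) = -4053/12 = -3*1351/12 = -1351/4 ≈ -337.75)
C(L) = -189 + 9*L
-B - C(t) = -1*(-389311) - (-189 + 9*(-1351/4)) = 389311 - (-189 - 12159/4) = 389311 - 1*(-12915/4) = 389311 + 12915/4 = 1570159/4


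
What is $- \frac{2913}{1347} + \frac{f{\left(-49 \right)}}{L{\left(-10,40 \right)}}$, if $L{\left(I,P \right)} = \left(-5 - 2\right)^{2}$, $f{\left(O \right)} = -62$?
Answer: $- \frac{75417}{22001} \approx -3.4279$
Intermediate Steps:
$L{\left(I,P \right)} = 49$ ($L{\left(I,P \right)} = \left(-7\right)^{2} = 49$)
$- \frac{2913}{1347} + \frac{f{\left(-49 \right)}}{L{\left(-10,40 \right)}} = - \frac{2913}{1347} - \frac{62}{49} = \left(-2913\right) \frac{1}{1347} - \frac{62}{49} = - \frac{971}{449} - \frac{62}{49} = - \frac{75417}{22001}$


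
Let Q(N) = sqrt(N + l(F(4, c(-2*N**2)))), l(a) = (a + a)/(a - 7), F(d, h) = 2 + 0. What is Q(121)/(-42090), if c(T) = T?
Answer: -sqrt(3005)/210450 ≈ -0.00026048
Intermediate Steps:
F(d, h) = 2
l(a) = 2*a/(-7 + a) (l(a) = (2*a)/(-7 + a) = 2*a/(-7 + a))
Q(N) = sqrt(-4/5 + N) (Q(N) = sqrt(N + 2*2/(-7 + 2)) = sqrt(N + 2*2/(-5)) = sqrt(N + 2*2*(-1/5)) = sqrt(N - 4/5) = sqrt(-4/5 + N))
Q(121)/(-42090) = (sqrt(-20 + 25*121)/5)/(-42090) = (sqrt(-20 + 3025)/5)*(-1/42090) = (sqrt(3005)/5)*(-1/42090) = -sqrt(3005)/210450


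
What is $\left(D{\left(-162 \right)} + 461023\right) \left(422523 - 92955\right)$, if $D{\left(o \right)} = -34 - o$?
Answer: $151980612768$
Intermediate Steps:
$\left(D{\left(-162 \right)} + 461023\right) \left(422523 - 92955\right) = \left(\left(-34 - -162\right) + 461023\right) \left(422523 - 92955\right) = \left(\left(-34 + 162\right) + 461023\right) 329568 = \left(128 + 461023\right) 329568 = 461151 \cdot 329568 = 151980612768$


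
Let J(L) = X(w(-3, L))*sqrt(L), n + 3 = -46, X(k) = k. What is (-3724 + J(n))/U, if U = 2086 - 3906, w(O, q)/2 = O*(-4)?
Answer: 133/65 - 6*I/65 ≈ 2.0462 - 0.092308*I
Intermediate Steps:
w(O, q) = -8*O (w(O, q) = 2*(O*(-4)) = 2*(-4*O) = -8*O)
n = -49 (n = -3 - 46 = -49)
J(L) = 24*sqrt(L) (J(L) = (-8*(-3))*sqrt(L) = 24*sqrt(L))
U = -1820
(-3724 + J(n))/U = (-3724 + 24*sqrt(-49))/(-1820) = (-3724 + 24*(7*I))*(-1/1820) = (-3724 + 168*I)*(-1/1820) = 133/65 - 6*I/65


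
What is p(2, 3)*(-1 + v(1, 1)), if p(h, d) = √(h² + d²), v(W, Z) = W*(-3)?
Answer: -4*√13 ≈ -14.422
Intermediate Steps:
v(W, Z) = -3*W
p(h, d) = √(d² + h²)
p(2, 3)*(-1 + v(1, 1)) = √(3² + 2²)*(-1 - 3*1) = √(9 + 4)*(-1 - 3) = √13*(-4) = -4*√13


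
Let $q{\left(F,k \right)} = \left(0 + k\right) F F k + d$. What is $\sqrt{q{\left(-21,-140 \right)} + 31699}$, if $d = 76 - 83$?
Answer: $2 \sqrt{2168823} \approx 2945.4$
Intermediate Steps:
$d = -7$
$q{\left(F,k \right)} = -7 + F^{2} k^{2}$ ($q{\left(F,k \right)} = \left(0 + k\right) F F k - 7 = k F F k - 7 = F k F k - 7 = k F^{2} k - 7 = F^{2} k^{2} - 7 = -7 + F^{2} k^{2}$)
$\sqrt{q{\left(-21,-140 \right)} + 31699} = \sqrt{\left(-7 + \left(-21\right)^{2} \left(-140\right)^{2}\right) + 31699} = \sqrt{\left(-7 + 441 \cdot 19600\right) + 31699} = \sqrt{\left(-7 + 8643600\right) + 31699} = \sqrt{8643593 + 31699} = \sqrt{8675292} = 2 \sqrt{2168823}$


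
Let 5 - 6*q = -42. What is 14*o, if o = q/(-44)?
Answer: -329/132 ≈ -2.4924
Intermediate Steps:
q = 47/6 (q = ⅚ - ⅙*(-42) = ⅚ + 7 = 47/6 ≈ 7.8333)
o = -47/264 (o = (47/6)/(-44) = (47/6)*(-1/44) = -47/264 ≈ -0.17803)
14*o = 14*(-47/264) = -329/132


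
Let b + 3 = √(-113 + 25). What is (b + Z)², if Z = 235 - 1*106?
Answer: 15788 + 504*I*√22 ≈ 15788.0 + 2364.0*I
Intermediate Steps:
Z = 129 (Z = 235 - 106 = 129)
b = -3 + 2*I*√22 (b = -3 + √(-113 + 25) = -3 + √(-88) = -3 + 2*I*√22 ≈ -3.0 + 9.3808*I)
(b + Z)² = ((-3 + 2*I*√22) + 129)² = (126 + 2*I*√22)²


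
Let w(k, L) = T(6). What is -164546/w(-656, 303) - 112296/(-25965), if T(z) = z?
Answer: -237320173/8655 ≈ -27420.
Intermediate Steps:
w(k, L) = 6
-164546/w(-656, 303) - 112296/(-25965) = -164546/6 - 112296/(-25965) = -164546*⅙ - 112296*(-1/25965) = -82273/3 + 37432/8655 = -237320173/8655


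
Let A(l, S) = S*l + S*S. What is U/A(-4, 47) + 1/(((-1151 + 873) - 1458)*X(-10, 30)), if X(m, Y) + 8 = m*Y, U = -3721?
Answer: -1989572027/1080604448 ≈ -1.8412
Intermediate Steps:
A(l, S) = S**2 + S*l (A(l, S) = S*l + S**2 = S**2 + S*l)
X(m, Y) = -8 + Y*m (X(m, Y) = -8 + m*Y = -8 + Y*m)
U/A(-4, 47) + 1/(((-1151 + 873) - 1458)*X(-10, 30)) = -3721*1/(47*(47 - 4)) + 1/(((-1151 + 873) - 1458)*(-8 + 30*(-10))) = -3721/(47*43) + 1/((-278 - 1458)*(-8 - 300)) = -3721/2021 + 1/(-1736*(-308)) = -3721*1/2021 - 1/1736*(-1/308) = -3721/2021 + 1/534688 = -1989572027/1080604448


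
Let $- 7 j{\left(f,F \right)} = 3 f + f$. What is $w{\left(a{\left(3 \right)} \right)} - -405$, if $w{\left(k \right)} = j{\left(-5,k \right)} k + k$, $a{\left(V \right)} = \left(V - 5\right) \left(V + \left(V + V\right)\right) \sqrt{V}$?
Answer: $405 - \frac{486 \sqrt{3}}{7} \approx 284.75$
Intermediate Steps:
$j{\left(f,F \right)} = - \frac{4 f}{7}$ ($j{\left(f,F \right)} = - \frac{3 f + f}{7} = - \frac{4 f}{7}$)
$a{\left(V \right)} = 3 V^{\frac{3}{2}} \left(-5 + V\right)$ ($a{\left(V \right)} = \left(-5 + V\right) \left(V + 2 V\right) \sqrt{V} = \left(-5 + V\right) 3 V \sqrt{V} = 3 V \left(-5 + V\right) \sqrt{V} = 3 V^{\frac{3}{2}} \left(-5 + V\right)$)
$w{\left(k \right)} = \frac{27 k}{7}$ ($w{\left(k \right)} = \left(- \frac{4}{7}\right) \left(-5\right) k + k = \frac{20 k}{7} + k = \frac{27 k}{7}$)
$w{\left(a{\left(3 \right)} \right)} - -405 = \frac{27 \cdot 3 \cdot 3^{\frac{3}{2}} \left(-5 + 3\right)}{7} - -405 = \frac{27 \cdot 3 \cdot 3 \sqrt{3} \left(-2\right)}{7} + 405 = \frac{27 \left(- 18 \sqrt{3}\right)}{7} + 405 = - \frac{486 \sqrt{3}}{7} + 405 = 405 - \frac{486 \sqrt{3}}{7}$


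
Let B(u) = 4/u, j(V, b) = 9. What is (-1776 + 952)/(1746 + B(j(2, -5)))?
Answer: -3708/7859 ≈ -0.47182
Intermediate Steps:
(-1776 + 952)/(1746 + B(j(2, -5))) = (-1776 + 952)/(1746 + 4/9) = -824/(1746 + 4*(⅑)) = -824/(1746 + 4/9) = -824/15718/9 = -824*9/15718 = -3708/7859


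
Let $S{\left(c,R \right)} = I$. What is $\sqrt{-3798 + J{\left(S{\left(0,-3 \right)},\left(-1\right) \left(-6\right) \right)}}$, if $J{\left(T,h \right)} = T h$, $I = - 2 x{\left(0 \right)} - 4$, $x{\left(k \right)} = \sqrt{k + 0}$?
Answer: $7 i \sqrt{78} \approx 61.822 i$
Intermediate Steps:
$x{\left(k \right)} = \sqrt{k}$
$I = -4$ ($I = - 2 \sqrt{0} - 4 = \left(-2\right) 0 - 4 = 0 - 4 = -4$)
$S{\left(c,R \right)} = -4$
$\sqrt{-3798 + J{\left(S{\left(0,-3 \right)},\left(-1\right) \left(-6\right) \right)}} = \sqrt{-3798 - 4 \left(\left(-1\right) \left(-6\right)\right)} = \sqrt{-3798 - 24} = \sqrt{-3822} = 7 i \sqrt{78}$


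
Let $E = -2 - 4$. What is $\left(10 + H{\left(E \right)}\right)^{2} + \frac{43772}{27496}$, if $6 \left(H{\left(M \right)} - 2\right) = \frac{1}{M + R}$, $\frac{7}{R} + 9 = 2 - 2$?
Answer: $\frac{7417786483}{51156308} \approx 145.0$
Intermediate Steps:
$R = - \frac{7}{9}$ ($R = \frac{7}{-9 + \left(2 - 2\right)} = \frac{7}{-9 + 0} = \frac{7}{-9} = 7 \left(- \frac{1}{9}\right) = - \frac{7}{9} \approx -0.77778$)
$E = -6$ ($E = -2 - 4 = -6$)
$H{\left(M \right)} = 2 + \frac{1}{6 \left(- \frac{7}{9} + M\right)}$ ($H{\left(M \right)} = 2 + \frac{1}{6 \left(M - \frac{7}{9}\right)} = 2 + \frac{1}{6 \left(- \frac{7}{9} + M\right)}$)
$\left(10 + H{\left(E \right)}\right)^{2} + \frac{43772}{27496} = \left(10 + \frac{-25 + 36 \left(-6\right)}{2 \left(-7 + 9 \left(-6\right)\right)}\right)^{2} + \frac{43772}{27496} = \left(10 + \frac{-25 - 216}{2 \left(-7 - 54\right)}\right)^{2} + 43772 \cdot \frac{1}{27496} = \left(10 + \frac{1}{2} \frac{1}{-61} \left(-241\right)\right)^{2} + \frac{10943}{6874} = \left(10 + \frac{1}{2} \left(- \frac{1}{61}\right) \left(-241\right)\right)^{2} + \frac{10943}{6874} = \left(10 + \frac{241}{122}\right)^{2} + \frac{10943}{6874} = \left(\frac{1461}{122}\right)^{2} + \frac{10943}{6874} = \frac{2134521}{14884} + \frac{10943}{6874} = \frac{7417786483}{51156308}$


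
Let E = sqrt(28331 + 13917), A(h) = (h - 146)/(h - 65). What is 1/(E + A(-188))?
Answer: -42251/1352070338 + 64009*sqrt(10562)/1352070338 ≈ 0.0048341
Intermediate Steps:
A(h) = (-146 + h)/(-65 + h)
E = 2*sqrt(10562) (E = sqrt(42248) = 2*sqrt(10562) ≈ 205.54)
1/(E + A(-188)) = 1/(2*sqrt(10562) + (-146 - 188)/(-65 - 188)) = 1/(2*sqrt(10562) - 334/(-253)) = 1/(2*sqrt(10562) - 1/253*(-334)) = 1/(2*sqrt(10562) + 334/253) = 1/(334/253 + 2*sqrt(10562))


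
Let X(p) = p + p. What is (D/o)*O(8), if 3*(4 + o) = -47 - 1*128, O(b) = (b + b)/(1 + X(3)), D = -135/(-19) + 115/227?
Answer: -225120/806531 ≈ -0.27912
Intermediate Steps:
X(p) = 2*p
D = 32830/4313 (D = -135*(-1/19) + 115*(1/227) = 135/19 + 115/227 = 32830/4313 ≈ 7.6119)
O(b) = 2*b/7 (O(b) = (b + b)/(1 + 2*3) = (2*b)/(1 + 6) = (2*b)/7 = (2*b)*(1/7) = 2*b/7)
o = -187/3 (o = -4 + (-47 - 1*128)/3 = -4 + (-47 - 128)/3 = -4 + (1/3)*(-175) = -4 - 175/3 = -187/3 ≈ -62.333)
(D/o)*O(8) = (32830/(4313*(-187/3)))*((2/7)*8) = ((32830/4313)*(-3/187))*(16/7) = -98490/806531*16/7 = -225120/806531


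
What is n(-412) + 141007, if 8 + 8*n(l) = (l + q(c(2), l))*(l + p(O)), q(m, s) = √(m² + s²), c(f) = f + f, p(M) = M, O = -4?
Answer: 162430 - 208*√10610 ≈ 1.4101e+5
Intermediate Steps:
c(f) = 2*f
n(l) = -1 + (-4 + l)*(l + √(16 + l²))/8 (n(l) = -1 + ((l + √((2*2)² + l²))*(l - 4))/8 = -1 + ((l + √(4² + l²))*(-4 + l))/8 = -1 + ((l + √(16 + l²))*(-4 + l))/8 = -1 + ((-4 + l)*(l + √(16 + l²)))/8 = -1 + (-4 + l)*(l + √(16 + l²))/8)
n(-412) + 141007 = (-1 - ½*(-412) - √(16 + (-412)²)/2 + (⅛)*(-412)² + (⅛)*(-412)*√(16 + (-412)²)) + 141007 = (-1 + 206 - √(16 + 169744)/2 + (⅛)*169744 + (⅛)*(-412)*√(16 + 169744)) + 141007 = (-1 + 206 - 2*√10610 + 21218 + (⅛)*(-412)*√169760) + 141007 = (-1 + 206 - 2*√10610 + 21218 + (⅛)*(-412)*(4*√10610)) + 141007 = (-1 + 206 - 2*√10610 + 21218 - 206*√10610) + 141007 = (21423 - 208*√10610) + 141007 = 162430 - 208*√10610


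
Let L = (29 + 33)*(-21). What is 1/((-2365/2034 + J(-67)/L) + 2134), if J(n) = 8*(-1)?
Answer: 441378/941390159 ≈ 0.00046886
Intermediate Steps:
J(n) = -8
L = -1302 (L = 62*(-21) = -1302)
1/((-2365/2034 + J(-67)/L) + 2134) = 1/((-2365/2034 - 8/(-1302)) + 2134) = 1/((-2365*1/2034 - 8*(-1/1302)) + 2134) = 1/((-2365/2034 + 4/651) + 2134) = 1/(-510493/441378 + 2134) = 1/(941390159/441378) = 441378/941390159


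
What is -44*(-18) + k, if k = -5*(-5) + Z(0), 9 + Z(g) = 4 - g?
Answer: 812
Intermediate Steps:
Z(g) = -5 - g (Z(g) = -9 + (4 - g) = -5 - g)
k = 20 (k = -5*(-5) + (-5 - 1*0) = 25 + (-5 + 0) = 25 - 5 = 20)
-44*(-18) + k = -44*(-18) + 20 = 792 + 20 = 812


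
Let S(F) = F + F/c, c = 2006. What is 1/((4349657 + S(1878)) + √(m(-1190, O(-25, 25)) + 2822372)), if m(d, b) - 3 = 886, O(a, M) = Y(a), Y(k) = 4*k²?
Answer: 4377684315632/19049647776548240587 - 1006009*√2823261/19049647776548240587 ≈ 2.2972e-7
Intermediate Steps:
O(a, M) = 4*a²
m(d, b) = 889 (m(d, b) = 3 + 886 = 889)
S(F) = 2007*F/2006 (S(F) = F + F/2006 = 2007*F/2006)
1/((4349657 + S(1878)) + √(m(-1190, O(-25, 25)) + 2822372)) = 1/((4349657 + (2007/2006)*1878) + √(889 + 2822372)) = 1/((4349657 + 1884573/1003) + √2823261) = 1/(4364590544/1003 + √2823261)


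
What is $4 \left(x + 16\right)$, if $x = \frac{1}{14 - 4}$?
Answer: $\frac{322}{5} \approx 64.4$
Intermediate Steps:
$x = \frac{1}{10} \approx 0.1$
$4 \left(x + 16\right) = 4 \left(\frac{1}{10} + 16\right) = 4 \cdot \frac{161}{10} = \frac{322}{5}$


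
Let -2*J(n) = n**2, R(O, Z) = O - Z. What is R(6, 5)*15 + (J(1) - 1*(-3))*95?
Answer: 505/2 ≈ 252.50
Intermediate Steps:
J(n) = -n**2/2
R(6, 5)*15 + (J(1) - 1*(-3))*95 = (6 - 1*5)*15 + (-1/2*1**2 - 1*(-3))*95 = (6 - 5)*15 + (-1/2*1 + 3)*95 = 1*15 + (-1/2 + 3)*95 = 15 + (5/2)*95 = 15 + 475/2 = 505/2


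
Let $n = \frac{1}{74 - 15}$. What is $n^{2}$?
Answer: $\frac{1}{3481} \approx 0.00028727$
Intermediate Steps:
$n = \frac{1}{59} \approx 0.016949$
$n^{2} = \left(\frac{1}{59}\right)^{2} = \frac{1}{3481}$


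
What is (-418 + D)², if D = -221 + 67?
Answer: 327184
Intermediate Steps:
D = -154
(-418 + D)² = (-418 - 154)² = (-572)² = 327184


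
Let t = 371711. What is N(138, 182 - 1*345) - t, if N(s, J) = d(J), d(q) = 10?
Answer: -371701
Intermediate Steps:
N(s, J) = 10
N(138, 182 - 1*345) - t = 10 - 1*371711 = 10 - 371711 = -371701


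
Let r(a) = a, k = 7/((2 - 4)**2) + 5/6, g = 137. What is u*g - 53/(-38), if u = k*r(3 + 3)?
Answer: 40373/19 ≈ 2124.9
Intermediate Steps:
k = 31/12 (k = 7/((-2)**2) + 5*(1/6) = 7/4 + 5/6 = 31/12 ≈ 2.5833)
u = 31/2 (u = 31*(3 + 3)/12 = (31/12)*6 = 31/2 ≈ 15.500)
u*g - 53/(-38) = (31/2)*137 - 53/(-38) = 4247/2 - 53*(-1/38) = 4247/2 + 53/38 = 40373/19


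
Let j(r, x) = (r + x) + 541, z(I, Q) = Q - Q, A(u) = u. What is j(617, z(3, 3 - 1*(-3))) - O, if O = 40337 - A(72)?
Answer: -39107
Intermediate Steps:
O = 40265 (O = 40337 - 1*72 = 40337 - 72 = 40265)
z(I, Q) = 0
j(r, x) = 541 + r + x
j(617, z(3, 3 - 1*(-3))) - O = (541 + 617 + 0) - 1*40265 = 1158 - 40265 = -39107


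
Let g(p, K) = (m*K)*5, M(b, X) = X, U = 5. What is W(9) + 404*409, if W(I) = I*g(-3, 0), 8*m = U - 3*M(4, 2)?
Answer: 165236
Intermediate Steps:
m = -⅛ (m = (5 - 3*2)/8 = (5 - 6)/8 = (⅛)*(-1) = -⅛ ≈ -0.12500)
g(p, K) = -5*K/8 (g(p, K) = -K/8*5 = -5*K/8)
W(I) = 0 (W(I) = I*(-5/8*0) = I*0 = 0)
W(9) + 404*409 = 0 + 404*409 = 0 + 165236 = 165236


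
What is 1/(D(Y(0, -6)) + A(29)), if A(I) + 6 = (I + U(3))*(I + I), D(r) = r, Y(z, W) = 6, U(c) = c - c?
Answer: 1/1682 ≈ 0.00059453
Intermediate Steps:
U(c) = 0
A(I) = -6 + 2*I² (A(I) = -6 + (I + 0)*(I + I) = -6 + I*(2*I) = -6 + 2*I²)
1/(D(Y(0, -6)) + A(29)) = 1/(6 + (-6 + 2*29²)) = 1/(6 + (-6 + 2*841)) = 1/(6 + (-6 + 1682)) = 1/(6 + 1676) = 1/1682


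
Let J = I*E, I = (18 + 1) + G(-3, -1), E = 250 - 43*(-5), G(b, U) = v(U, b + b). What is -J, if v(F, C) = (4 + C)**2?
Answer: -10695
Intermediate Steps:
G(b, U) = (4 + 2*b)**2 (G(b, U) = (4 + (b + b))**2 = (4 + 2*b)**2)
E = 465 (E = 250 - 1*(-215) = 250 + 215 = 465)
I = 23 (I = (18 + 1) + 4*(2 - 3)**2 = 19 + 4*(-1)**2 = 19 + 4*1 = 19 + 4 = 23)
J = 10695 (J = 23*465 = 10695)
-J = -1*10695 = -10695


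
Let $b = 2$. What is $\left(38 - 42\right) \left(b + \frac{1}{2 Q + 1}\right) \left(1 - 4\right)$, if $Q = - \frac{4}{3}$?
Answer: $\frac{84}{5} \approx 16.8$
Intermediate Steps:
$Q = - \frac{4}{3}$ ($Q = \left(-4\right) \frac{1}{3} = - \frac{4}{3} \approx -1.3333$)
$\left(38 - 42\right) \left(b + \frac{1}{2 Q + 1}\right) \left(1 - 4\right) = \left(38 - 42\right) \left(2 + \frac{1}{2 \left(- \frac{4}{3}\right) + 1}\right) \left(1 - 4\right) = - 4 \left(2 + \frac{1}{- \frac{8}{3} + 1}\right) \left(1 - 4\right) = - 4 \left(2 + \frac{1}{- \frac{5}{3}}\right) \left(-3\right) = - 4 \left(2 - \frac{3}{5}\right) \left(-3\right) = - 4 \cdot \frac{7}{5} \left(-3\right) = \left(-4\right) \left(- \frac{21}{5}\right) = \frac{84}{5}$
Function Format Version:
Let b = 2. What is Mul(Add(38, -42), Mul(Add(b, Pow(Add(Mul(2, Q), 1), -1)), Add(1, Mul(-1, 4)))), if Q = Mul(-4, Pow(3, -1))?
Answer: Rational(84, 5) ≈ 16.800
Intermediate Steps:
Q = Rational(-4, 3) (Q = Mul(-4, Rational(1, 3)) = Rational(-4, 3) ≈ -1.3333)
Mul(Add(38, -42), Mul(Add(b, Pow(Add(Mul(2, Q), 1), -1)), Add(1, Mul(-1, 4)))) = Mul(Add(38, -42), Mul(Add(2, Pow(Add(Mul(2, Rational(-4, 3)), 1), -1)), Add(1, Mul(-1, 4)))) = Mul(-4, Mul(Add(2, Pow(Add(Rational(-8, 3), 1), -1)), Add(1, -4))) = Mul(-4, Mul(Add(2, Pow(Rational(-5, 3), -1)), -3)) = Mul(-4, Mul(Add(2, Rational(-3, 5)), -3)) = Mul(-4, Mul(Rational(7, 5), -3)) = Mul(-4, Rational(-21, 5)) = Rational(84, 5)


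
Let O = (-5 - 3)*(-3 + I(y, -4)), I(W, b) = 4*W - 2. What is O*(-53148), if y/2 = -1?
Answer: -5527392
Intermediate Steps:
y = -2 (y = 2*(-1) = -2)
I(W, b) = -2 + 4*W
O = 104 (O = (-5 - 3)*(-3 + (-2 + 4*(-2))) = -8*(-3 + (-2 - 8)) = -8*(-3 - 10) = -8*(-13) = 104)
O*(-53148) = 104*(-53148) = -5527392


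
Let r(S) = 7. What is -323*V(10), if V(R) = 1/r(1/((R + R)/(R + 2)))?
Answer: -323/7 ≈ -46.143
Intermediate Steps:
V(R) = 1/7
-323*V(10) = -323*1/7 = -323/7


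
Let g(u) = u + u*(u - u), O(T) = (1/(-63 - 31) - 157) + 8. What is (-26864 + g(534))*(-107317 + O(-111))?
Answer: 132990262825/47 ≈ 2.8296e+9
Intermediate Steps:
O(T) = -14007/94 (O(T) = (1/(-94) - 157) + 8 = (-1/94 - 157) + 8 = -14759/94 + 8 = -14007/94)
g(u) = u (g(u) = u + u*0 = u + 0 = u)
(-26864 + g(534))*(-107317 + O(-111)) = (-26864 + 534)*(-107317 - 14007/94) = -26330*(-10101805/94) = 132990262825/47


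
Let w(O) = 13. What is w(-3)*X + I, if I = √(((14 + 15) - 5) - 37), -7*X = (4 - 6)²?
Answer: -52/7 + I*√13 ≈ -7.4286 + 3.6056*I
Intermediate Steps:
X = -4/7 (X = -(4 - 6)²/7 = -⅐*(-2)² = -⅐*4 = -4/7 ≈ -0.57143)
I = I*√13 (I = √((29 - 5) - 37) = √(24 - 37) = √(-13) = I*√13 ≈ 3.6056*I)
w(-3)*X + I = 13*(-4/7) + I*√13 = -52/7 + I*√13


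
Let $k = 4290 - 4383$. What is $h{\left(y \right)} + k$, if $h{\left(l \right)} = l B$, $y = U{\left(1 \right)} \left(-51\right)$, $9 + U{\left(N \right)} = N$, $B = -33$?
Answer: $-13557$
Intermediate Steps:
$U{\left(N \right)} = -9 + N$
$k = -93$
$y = 408$ ($y = \left(-9 + 1\right) \left(-51\right) = \left(-8\right) \left(-51\right) = 408$)
$h{\left(l \right)} = - 33 l$ ($h{\left(l \right)} = l \left(-33\right) = - 33 l$)
$h{\left(y \right)} + k = \left(-33\right) 408 - 93 = -13464 - 93 = -13557$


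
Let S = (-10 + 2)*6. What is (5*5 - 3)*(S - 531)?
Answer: -12738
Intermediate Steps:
S = -48 (S = -8*6 = -48)
(5*5 - 3)*(S - 531) = (5*5 - 3)*(-48 - 531) = (25 - 3)*(-579) = 22*(-579) = -12738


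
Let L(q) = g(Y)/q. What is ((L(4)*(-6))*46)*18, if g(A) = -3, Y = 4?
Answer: 3726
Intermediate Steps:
L(q) = -3/q
((L(4)*(-6))*46)*18 = ((-3/4*(-6))*46)*18 = ((-3*1/4*(-6))*46)*18 = (-3/4*(-6)*46)*18 = ((9/2)*46)*18 = 207*18 = 3726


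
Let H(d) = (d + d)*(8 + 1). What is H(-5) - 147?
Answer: -237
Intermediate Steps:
H(d) = 18*d (H(d) = (2*d)*9 = 18*d)
H(-5) - 147 = 18*(-5) - 147 = -90 - 147 = -237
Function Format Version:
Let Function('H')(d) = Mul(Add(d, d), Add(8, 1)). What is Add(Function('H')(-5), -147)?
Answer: -237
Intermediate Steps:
Function('H')(d) = Mul(18, d) (Function('H')(d) = Mul(Mul(2, d), 9) = Mul(18, d))
Add(Function('H')(-5), -147) = Add(Mul(18, -5), -147) = Add(-90, -147) = -237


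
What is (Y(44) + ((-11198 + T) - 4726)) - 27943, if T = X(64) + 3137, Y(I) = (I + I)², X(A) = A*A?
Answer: -28890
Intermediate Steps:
X(A) = A²
Y(I) = 4*I² (Y(I) = (2*I)² = 4*I²)
T = 7233 (T = 64² + 3137 = 4096 + 3137 = 7233)
(Y(44) + ((-11198 + T) - 4726)) - 27943 = (4*44² + ((-11198 + 7233) - 4726)) - 27943 = (4*1936 + (-3965 - 4726)) - 27943 = (7744 - 8691) - 27943 = -947 - 27943 = -28890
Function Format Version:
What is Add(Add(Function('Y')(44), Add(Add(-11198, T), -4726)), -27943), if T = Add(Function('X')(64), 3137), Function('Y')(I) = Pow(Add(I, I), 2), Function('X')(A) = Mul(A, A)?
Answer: -28890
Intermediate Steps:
Function('X')(A) = Pow(A, 2)
Function('Y')(I) = Mul(4, Pow(I, 2)) (Function('Y')(I) = Pow(Mul(2, I), 2) = Mul(4, Pow(I, 2)))
T = 7233 (T = Add(Pow(64, 2), 3137) = Add(4096, 3137) = 7233)
Add(Add(Function('Y')(44), Add(Add(-11198, T), -4726)), -27943) = Add(Add(Mul(4, Pow(44, 2)), Add(Add(-11198, 7233), -4726)), -27943) = Add(Add(Mul(4, 1936), Add(-3965, -4726)), -27943) = Add(Add(7744, -8691), -27943) = Add(-947, -27943) = -28890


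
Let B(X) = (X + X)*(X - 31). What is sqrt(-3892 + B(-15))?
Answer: 4*I*sqrt(157) ≈ 50.12*I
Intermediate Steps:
B(X) = 2*X*(-31 + X) (B(X) = (2*X)*(-31 + X) = 2*X*(-31 + X))
sqrt(-3892 + B(-15)) = sqrt(-3892 + 2*(-15)*(-31 - 15)) = sqrt(-3892 + 2*(-15)*(-46)) = sqrt(-3892 + 1380) = sqrt(-2512) = 4*I*sqrt(157)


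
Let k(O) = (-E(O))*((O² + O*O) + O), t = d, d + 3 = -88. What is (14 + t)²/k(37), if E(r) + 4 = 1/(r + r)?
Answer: 11858/22125 ≈ 0.53595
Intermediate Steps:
d = -91 (d = -3 - 88 = -91)
E(r) = -4 + 1/(2*r) (E(r) = -4 + 1/(r + r) = -4 + 1/(2*r))
t = -91
k(O) = (4 - 1/(2*O))*(O + 2*O²) (k(O) = (-(-4 + 1/(2*O)))*((O² + O*O) + O) = (4 - 1/(2*O))*((O² + O²) + O) = (4 - 1/(2*O))*(2*O² + O) = (4 - 1/(2*O))*(O + 2*O²))
(14 + t)²/k(37) = (14 - 91)²/(((1 + 2*37)*(-1 + 8*37)/2)) = (-77)²/(((1 + 74)*(-1 + 296)/2)) = 5929/(((½)*75*295)) = 5929/(22125/2) = 5929*(2/22125) = 11858/22125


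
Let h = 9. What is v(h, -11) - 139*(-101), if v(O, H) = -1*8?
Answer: 14031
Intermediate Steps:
v(O, H) = -8
v(h, -11) - 139*(-101) = -8 - 139*(-101) = -8 + 14039 = 14031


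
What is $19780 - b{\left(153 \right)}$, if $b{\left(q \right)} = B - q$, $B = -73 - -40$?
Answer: $19966$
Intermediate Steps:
$B = -33$ ($B = -73 + 40 = -33$)
$b{\left(q \right)} = -33 - q$
$19780 - b{\left(153 \right)} = 19780 - \left(-33 - 153\right) = 19780 - -186 = 19780 + 186 = 19966$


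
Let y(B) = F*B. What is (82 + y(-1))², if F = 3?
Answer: 6241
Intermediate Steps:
y(B) = 3*B
(82 + y(-1))² = (82 + 3*(-1))² = (82 - 3)² = 79² = 6241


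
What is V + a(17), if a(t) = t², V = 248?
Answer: 537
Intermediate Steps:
V + a(17) = 248 + 17² = 248 + 289 = 537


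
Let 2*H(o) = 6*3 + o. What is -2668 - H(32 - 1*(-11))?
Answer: -5397/2 ≈ -2698.5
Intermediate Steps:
H(o) = 9 + o/2 (H(o) = (6*3 + o)/2 = (18 + o)/2 = 9 + o/2)
-2668 - H(32 - 1*(-11)) = -2668 - (9 + (32 - 1*(-11))/2) = -2668 - (9 + (32 + 11)/2) = -2668 - (9 + (½)*43) = -2668 - (9 + 43/2) = -2668 - 1*61/2 = -2668 - 61/2 = -5397/2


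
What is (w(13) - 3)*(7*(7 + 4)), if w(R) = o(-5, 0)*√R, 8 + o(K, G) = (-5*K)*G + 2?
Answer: -231 - 462*√13 ≈ -1896.8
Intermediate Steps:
o(K, G) = -6 - 5*G*K (o(K, G) = -8 + ((-5*K)*G + 2) = -8 + (-5*G*K + 2) = -8 + (2 - 5*G*K) = -6 - 5*G*K)
w(R) = -6*√R (w(R) = (-6 - 5*0*(-5))*√R = (-6 + 0)*√R = -6*√R)
(w(13) - 3)*(7*(7 + 4)) = (-6*√13 - 3)*(7*(7 + 4)) = (-3 - 6*√13)*(7*11) = (-3 - 6*√13)*77 = -231 - 462*√13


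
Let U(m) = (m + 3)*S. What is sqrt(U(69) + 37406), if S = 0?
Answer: sqrt(37406) ≈ 193.41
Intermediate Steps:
U(m) = 0 (U(m) = (m + 3)*0 = (3 + m)*0 = 0)
sqrt(U(69) + 37406) = sqrt(0 + 37406) = sqrt(37406)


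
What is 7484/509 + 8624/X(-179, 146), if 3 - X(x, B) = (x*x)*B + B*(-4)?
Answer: 35001264500/2380796091 ≈ 14.701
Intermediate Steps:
X(x, B) = 3 + 4*B - B*x**2 (X(x, B) = 3 - ((x*x)*B + B*(-4)) = 3 - (x**2*B - 4*B) = 3 - (B*x**2 - 4*B) = 3 - (-4*B + B*x**2) = 3 + (4*B - B*x**2) = 3 + 4*B - B*x**2)
7484/509 + 8624/X(-179, 146) = 7484/509 + 8624/(3 + 4*146 - 1*146*(-179)**2) = 7484*(1/509) + 8624/(3 + 584 - 1*146*32041) = 7484/509 + 8624/(3 + 584 - 4677986) = 7484/509 + 8624/(-4677399) = 7484/509 + 8624*(-1/4677399) = 7484/509 - 8624/4677399 = 35001264500/2380796091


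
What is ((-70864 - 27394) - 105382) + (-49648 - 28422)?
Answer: -281710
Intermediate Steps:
((-70864 - 27394) - 105382) + (-49648 - 28422) = (-98258 - 105382) - 78070 = -203640 - 78070 = -281710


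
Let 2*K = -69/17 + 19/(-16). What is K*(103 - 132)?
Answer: 41383/544 ≈ 76.072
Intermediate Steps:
K = -1427/544 (K = (-69/17 + 19/(-16))/2 = (-69*1/17 + 19*(-1/16))/2 = (-69/17 - 19/16)/2 = (1/2)*(-1427/272) = -1427/544 ≈ -2.6232)
K*(103 - 132) = -1427*(103 - 132)/544 = -1427/544*(-29) = 41383/544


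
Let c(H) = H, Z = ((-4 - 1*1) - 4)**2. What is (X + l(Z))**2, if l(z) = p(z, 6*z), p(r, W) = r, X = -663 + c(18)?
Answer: 318096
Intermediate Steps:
Z = 81 (Z = ((-4 - 1) - 4)**2 = (-5 - 4)**2 = (-9)**2 = 81)
X = -645 (X = -663 + 18 = -645)
l(z) = z
(X + l(Z))**2 = (-645 + 81)**2 = (-564)**2 = 318096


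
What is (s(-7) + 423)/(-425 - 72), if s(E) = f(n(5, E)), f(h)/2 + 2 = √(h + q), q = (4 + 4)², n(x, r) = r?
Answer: -419/497 - 2*√57/497 ≈ -0.87344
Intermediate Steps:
q = 64 (q = 8² = 64)
f(h) = -4 + 2*√(64 + h) (f(h) = -4 + 2*√(h + 64) = -4 + 2*√(64 + h))
s(E) = -4 + 2*√(64 + E)
(s(-7) + 423)/(-425 - 72) = ((-4 + 2*√(64 - 7)) + 423)/(-425 - 72) = ((-4 + 2*√57) + 423)/(-497) = (419 + 2*√57)*(-1/497) = -419/497 - 2*√57/497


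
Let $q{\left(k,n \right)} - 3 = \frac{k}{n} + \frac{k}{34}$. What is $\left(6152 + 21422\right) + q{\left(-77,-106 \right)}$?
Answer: $\frac{24845491}{901} \approx 27575.0$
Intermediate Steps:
$q{\left(k,n \right)} = 3 + \frac{k}{34} + \frac{k}{n}$ ($q{\left(k,n \right)} = 3 + \left(\frac{k}{n} + \frac{k}{34}\right) = 3 + \left(\frac{k}{34} + \frac{k}{n}\right) = 3 + \frac{k}{34} + \frac{k}{n}$)
$\left(6152 + 21422\right) + q{\left(-77,-106 \right)} = \left(6152 + 21422\right) + \left(3 + \frac{1}{34} \left(-77\right) - \frac{77}{-106}\right) = 27574 - - \frac{1317}{901} = 27574 + \left(3 - \frac{77}{34} + \frac{77}{106}\right) = 27574 + \frac{1317}{901} = \frac{24845491}{901}$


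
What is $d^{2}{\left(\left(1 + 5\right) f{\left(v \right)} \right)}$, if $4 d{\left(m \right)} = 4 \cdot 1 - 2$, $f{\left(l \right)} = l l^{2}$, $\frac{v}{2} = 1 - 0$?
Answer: $\frac{1}{4} \approx 0.25$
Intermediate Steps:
$v = 2$ ($v = 2 \left(1 - 0\right) = 2 \left(1 + 0\right) = 2 \cdot 1 = 2$)
$f{\left(l \right)} = l^{3}$
$d{\left(m \right)} = \frac{1}{2}$ ($d{\left(m \right)} = \frac{4 \cdot 1 - 2}{4} = \frac{4 - 2}{4} = \frac{1}{4} \cdot 2 = \frac{1}{2}$)
$d^{2}{\left(\left(1 + 5\right) f{\left(v \right)} \right)} = \left(\frac{1}{2}\right)^{2} = \frac{1}{4}$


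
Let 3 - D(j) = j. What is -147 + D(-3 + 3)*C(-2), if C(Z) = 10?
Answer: -117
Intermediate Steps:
D(j) = 3 - j
-147 + D(-3 + 3)*C(-2) = -147 + (3 - (-3 + 3))*10 = -147 + (3 - 1*0)*10 = -147 + (3 + 0)*10 = -147 + 3*10 = -147 + 30 = -117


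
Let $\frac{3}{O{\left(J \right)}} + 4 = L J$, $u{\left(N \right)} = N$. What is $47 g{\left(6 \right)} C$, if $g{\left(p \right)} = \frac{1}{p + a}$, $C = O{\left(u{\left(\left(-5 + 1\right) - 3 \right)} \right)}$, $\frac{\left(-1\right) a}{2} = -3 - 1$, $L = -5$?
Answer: $\frac{141}{434} \approx 0.32488$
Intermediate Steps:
$O{\left(J \right)} = \frac{3}{-4 - 5 J}$
$a = 8$ ($a = - 2 \left(-3 - 1\right) = \left(-2\right) \left(-4\right) = 8$)
$C = \frac{3}{31}$ ($C = \frac{3}{-4 - 5 \left(\left(-5 + 1\right) - 3\right)} = \frac{3}{-4 - 5 \left(-4 - 3\right)} = \frac{3}{-4 - -35} = \frac{3}{-4 + 35} = \frac{3}{31} \approx 0.096774$)
$g{\left(p \right)} = \frac{1}{8 + p}$ ($g{\left(p \right)} = \frac{1}{p + 8} = \frac{1}{8 + p}$)
$47 g{\left(6 \right)} C = \frac{47}{8 + 6} \cdot \frac{3}{31} = \frac{47}{14} \cdot \frac{3}{31} = \frac{141}{434}$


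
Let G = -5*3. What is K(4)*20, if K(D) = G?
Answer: -300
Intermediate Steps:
G = -15
K(D) = -15
K(4)*20 = -15*20 = -300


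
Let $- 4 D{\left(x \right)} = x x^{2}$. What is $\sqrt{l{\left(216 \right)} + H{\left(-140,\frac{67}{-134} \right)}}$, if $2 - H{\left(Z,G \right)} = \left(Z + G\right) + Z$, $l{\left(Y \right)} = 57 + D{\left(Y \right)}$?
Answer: $\frac{i \sqrt{10076338}}{2} \approx 1587.2 i$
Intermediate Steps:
$D{\left(x \right)} = - \frac{x^{3}}{4}$ ($D{\left(x \right)} = - \frac{x x^{2}}{4} = - \frac{x^{3}}{4}$)
$l{\left(Y \right)} = 57 - \frac{Y^{3}}{4}$
$H{\left(Z,G \right)} = 2 - G - 2 Z$ ($H{\left(Z,G \right)} = 2 - \left(\left(Z + G\right) + Z\right) = 2 - \left(\left(G + Z\right) + Z\right) = 2 - \left(G + 2 Z\right) = 2 - G - 2 Z$)
$\sqrt{l{\left(216 \right)} + H{\left(-140,\frac{67}{-134} \right)}} = \sqrt{\left(57 - \frac{216^{3}}{4}\right) - \left(-282 - \frac{1}{2}\right)} = \sqrt{\left(57 - 2519424\right) + \left(2 - 67 \left(- \frac{1}{134}\right) + 280\right)} = \sqrt{\left(57 - 2519424\right) + \left(2 - - \frac{1}{2} + 280\right)} = \sqrt{-2519367 + \left(2 + \frac{1}{2} + 280\right)} = \sqrt{-2519367 + \frac{565}{2}} = \sqrt{- \frac{5038169}{2}} = \frac{i \sqrt{10076338}}{2}$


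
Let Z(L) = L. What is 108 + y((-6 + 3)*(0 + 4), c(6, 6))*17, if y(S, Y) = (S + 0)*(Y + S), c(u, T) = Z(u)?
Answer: 1332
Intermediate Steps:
c(u, T) = u
y(S, Y) = S*(S + Y)
108 + y((-6 + 3)*(0 + 4), c(6, 6))*17 = 108 + (((-6 + 3)*(0 + 4))*((-6 + 3)*(0 + 4) + 6))*17 = 108 + ((-3*4)*(-3*4 + 6))*17 = 108 - 12*(-12 + 6)*17 = 108 - 12*(-6)*17 = 108 + 72*17 = 108 + 1224 = 1332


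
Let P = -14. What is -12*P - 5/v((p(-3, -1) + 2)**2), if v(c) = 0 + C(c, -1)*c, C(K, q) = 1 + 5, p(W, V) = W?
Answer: 1003/6 ≈ 167.17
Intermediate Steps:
C(K, q) = 6
v(c) = 6*c (v(c) = 0 + 6*c = 6*c)
-12*P - 5/v((p(-3, -1) + 2)**2) = -12*(-14) - 5*1/(6*(-3 + 2)**2) = 168 - 5/(6*(-1)**2) = 168 - 5/(6*1) = 168 - 5/6 = 1003/6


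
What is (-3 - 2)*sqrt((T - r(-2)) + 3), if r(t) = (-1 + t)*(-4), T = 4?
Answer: -5*I*sqrt(5) ≈ -11.18*I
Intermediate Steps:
r(t) = 4 - 4*t
(-3 - 2)*sqrt((T - r(-2)) + 3) = (-3 - 2)*sqrt((4 - (4 - 4*(-2))) + 3) = -5*sqrt((4 - (4 + 8)) + 3) = -5*sqrt((4 - 1*12) + 3) = -5*sqrt((4 - 12) + 3) = -5*sqrt(-8 + 3) = -5*I*sqrt(5)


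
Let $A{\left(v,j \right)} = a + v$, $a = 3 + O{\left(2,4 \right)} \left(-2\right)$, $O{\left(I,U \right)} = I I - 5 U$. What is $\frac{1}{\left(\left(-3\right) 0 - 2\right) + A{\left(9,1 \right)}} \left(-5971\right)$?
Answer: $- \frac{853}{6} \approx -142.17$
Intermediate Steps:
$O{\left(I,U \right)} = I^{2} - 5 U$
$a = 35$ ($a = 3 + \left(2^{2} - 20\right) \left(-2\right) = 3 + \left(4 - 20\right) \left(-2\right) = 3 - -32 = 3 + 32 = 35$)
$A{\left(v,j \right)} = 35 + v$
$\frac{1}{\left(\left(-3\right) 0 - 2\right) + A{\left(9,1 \right)}} \left(-5971\right) = \frac{1}{\left(\left(-3\right) 0 - 2\right) + \left(35 + 9\right)} \left(-5971\right) = \frac{1}{\left(0 - 2\right) + 44} \left(-5971\right) = \frac{1}{-2 + 44} \left(-5971\right) = \frac{1}{42} \left(-5971\right) = - \frac{853}{6}$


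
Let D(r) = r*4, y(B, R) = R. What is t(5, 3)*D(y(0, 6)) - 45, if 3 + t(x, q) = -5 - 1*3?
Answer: -309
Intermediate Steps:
D(r) = 4*r
t(x, q) = -11 (t(x, q) = -3 + (-5 - 1*3) = -3 + (-5 - 3) = -3 - 8 = -11)
t(5, 3)*D(y(0, 6)) - 45 = -44*6 - 45 = -11*24 - 45 = -264 - 45 = -309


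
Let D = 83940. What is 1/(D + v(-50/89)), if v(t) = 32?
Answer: 1/83972 ≈ 1.1909e-5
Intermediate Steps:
1/(D + v(-50/89)) = 1/(83940 + 32) = 1/83972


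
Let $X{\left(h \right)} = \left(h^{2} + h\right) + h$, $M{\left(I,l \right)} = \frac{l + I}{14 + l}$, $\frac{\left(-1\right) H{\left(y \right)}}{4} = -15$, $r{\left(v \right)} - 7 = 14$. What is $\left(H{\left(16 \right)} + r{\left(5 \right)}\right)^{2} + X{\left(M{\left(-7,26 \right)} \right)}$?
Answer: $\frac{10499481}{1600} \approx 6562.2$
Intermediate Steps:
$r{\left(v \right)} = 21$ ($r{\left(v \right)} = 7 + 14 = 21$)
$H{\left(y \right)} = 60$ ($H{\left(y \right)} = \left(-4\right) \left(-15\right) = 60$)
$M{\left(I,l \right)} = \frac{I + l}{14 + l}$
$X{\left(h \right)} = h^{2} + 2 h$ ($X{\left(h \right)} = \left(h + h^{2}\right) + h = h^{2} + 2 h$)
$\left(H{\left(16 \right)} + r{\left(5 \right)}\right)^{2} + X{\left(M{\left(-7,26 \right)} \right)} = \left(60 + 21\right)^{2} + \frac{-7 + 26}{14 + 26} \left(2 + \frac{-7 + 26}{14 + 26}\right) = 81^{2} + \frac{1}{40} \cdot 19 \left(2 + \frac{1}{40} \cdot 19\right) = 6561 + \frac{1}{40} \cdot 19 \left(2 + \frac{1}{40} \cdot 19\right) = 6561 + \frac{19 \left(2 + \frac{19}{40}\right)}{40} = 6561 + \frac{19}{40} \cdot \frac{99}{40} = 6561 + \frac{1881}{1600} = \frac{10499481}{1600}$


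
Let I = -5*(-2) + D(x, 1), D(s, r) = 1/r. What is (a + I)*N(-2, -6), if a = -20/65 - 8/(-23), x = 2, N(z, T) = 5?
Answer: 16505/299 ≈ 55.201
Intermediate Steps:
a = 12/299 (a = -20*1/65 - 8*(-1/23) = -4/13 + 8/23 = 12/299 ≈ 0.040134)
I = 11 (I = -5*(-2) + 1/1 = 10 + 1 = 11)
(a + I)*N(-2, -6) = (12/299 + 11)*5 = (3301/299)*5 = 16505/299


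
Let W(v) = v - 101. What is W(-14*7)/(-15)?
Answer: 199/15 ≈ 13.267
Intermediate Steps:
W(v) = -101 + v
W(-14*7)/(-15) = (-101 - 14*7)/(-15) = (-101 - 98)*(-1/15) = -199*(-1/15) = 199/15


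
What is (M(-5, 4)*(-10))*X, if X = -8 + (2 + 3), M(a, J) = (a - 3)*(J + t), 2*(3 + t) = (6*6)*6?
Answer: -26160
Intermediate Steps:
t = 105 (t = -3 + ((6*6)*6)/2 = -3 + (36*6)/2 = -3 + (½)*216 = -3 + 108 = 105)
M(a, J) = (-3 + a)*(105 + J) (M(a, J) = (a - 3)*(J + 105) = (-3 + a)*(105 + J))
X = -3 (X = -8 + 5 = -3)
(M(-5, 4)*(-10))*X = ((-315 - 3*4 + 105*(-5) + 4*(-5))*(-10))*(-3) = ((-315 - 12 - 525 - 20)*(-10))*(-3) = -872*(-10)*(-3) = 8720*(-3) = -26160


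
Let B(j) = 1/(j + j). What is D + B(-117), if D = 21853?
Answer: 5113601/234 ≈ 21853.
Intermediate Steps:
B(j) = 1/(2*j)
D + B(-117) = 21853 + (½)/(-117) = 21853 + (½)*(-1/117) = 21853 - 1/234 = 5113601/234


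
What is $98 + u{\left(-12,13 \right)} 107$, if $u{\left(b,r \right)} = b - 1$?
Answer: $-1293$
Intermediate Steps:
$u{\left(b,r \right)} = -1 + b$ ($u{\left(b,r \right)} = b - 1 = -1 + b$)
$98 + u{\left(-12,13 \right)} 107 = 98 + \left(-1 - 12\right) 107 = 98 - 1391 = -1293$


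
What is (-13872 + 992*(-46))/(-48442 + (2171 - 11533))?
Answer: 14876/14451 ≈ 1.0294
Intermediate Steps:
(-13872 + 992*(-46))/(-48442 + (2171 - 11533)) = (-13872 - 45632)/(-48442 - 9362) = -59504/(-57804) = -59504*(-1/57804) = 14876/14451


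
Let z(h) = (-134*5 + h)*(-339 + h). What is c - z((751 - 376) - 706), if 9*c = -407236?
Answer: -6443266/9 ≈ -7.1592e+5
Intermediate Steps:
c = -407236/9 (c = (1/9)*(-407236) = -407236/9 ≈ -45248.)
z(h) = (-670 + h)*(-339 + h)
c - z((751 - 376) - 706) = -407236/9 - (227130 + ((751 - 376) - 706)**2 - 1009*((751 - 376) - 706)) = -407236/9 - (227130 + (375 - 706)**2 - 1009*(375 - 706)) = -407236/9 - (227130 + (-331)**2 - 1009*(-331)) = -407236/9 - (227130 + 109561 + 333979) = -407236/9 - 1*670670 = -407236/9 - 670670 = -6443266/9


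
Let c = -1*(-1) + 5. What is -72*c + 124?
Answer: -308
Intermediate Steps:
c = 6 (c = 1 + 5 = 6)
-72*c + 124 = -72*6 + 124 = -432 + 124 = -308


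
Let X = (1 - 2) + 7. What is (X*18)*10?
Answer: 1080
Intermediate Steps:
X = 6 (X = -1 + 7 = 6)
(X*18)*10 = (6*18)*10 = 108*10 = 1080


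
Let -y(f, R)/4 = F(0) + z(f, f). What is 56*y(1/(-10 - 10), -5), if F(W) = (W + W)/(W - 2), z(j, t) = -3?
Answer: 672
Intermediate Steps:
F(W) = 2*W/(-2 + W) (F(W) = (2*W)/(-2 + W) = 2*W/(-2 + W))
y(f, R) = 12 (y(f, R) = -4*(2*0/(-2 + 0) - 3) = -4*(2*0/(-2) - 3) = -4*(2*0*(-½) - 3) = -4*(0 - 3) = -4*(-3) = 12)
56*y(1/(-10 - 10), -5) = 56*12 = 672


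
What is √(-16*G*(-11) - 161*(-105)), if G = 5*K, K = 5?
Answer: √21305 ≈ 145.96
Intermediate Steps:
G = 25 (G = 5*5 = 25)
√(-16*G*(-11) - 161*(-105)) = √(-16*25*(-11) - 161*(-105)) = √(-400*(-11) + 16905) = √(4400 + 16905) = √21305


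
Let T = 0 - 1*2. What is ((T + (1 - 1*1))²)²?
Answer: 16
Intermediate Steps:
T = -2 (T = 0 - 2 = -2)
((T + (1 - 1*1))²)² = ((-2 + (1 - 1*1))²)² = ((-2 + (1 - 1))²)² = ((-2 + 0)²)² = ((-2)²)² = 4² = 16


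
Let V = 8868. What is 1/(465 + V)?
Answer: 1/9333 ≈ 0.00010715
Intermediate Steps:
1/(465 + V) = 1/(465 + 8868) = 1/9333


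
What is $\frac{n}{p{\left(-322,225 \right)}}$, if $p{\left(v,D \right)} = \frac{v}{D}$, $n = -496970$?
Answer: $\frac{55909125}{161} \approx 3.4726 \cdot 10^{5}$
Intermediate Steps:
$\frac{n}{p{\left(-322,225 \right)}} = - \frac{496970}{\left(-322\right) \frac{1}{225}} = - \frac{496970}{- \frac{322}{225}} = \left(-496970\right) \left(- \frac{225}{322}\right) = \frac{55909125}{161}$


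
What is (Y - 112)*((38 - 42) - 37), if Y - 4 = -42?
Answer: 6150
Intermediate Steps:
Y = -38 (Y = 4 - 42 = -38)
(Y - 112)*((38 - 42) - 37) = (-38 - 112)*((38 - 42) - 37) = -150*(-4 - 37) = -150*(-41) = 6150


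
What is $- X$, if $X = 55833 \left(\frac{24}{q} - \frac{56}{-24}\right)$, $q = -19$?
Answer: $- \frac{1135271}{19} \approx -59751.0$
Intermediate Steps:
$X = \frac{1135271}{19}$ ($X = 55833 \left(\frac{24}{-19} - \frac{56}{-24}\right) = 55833 \left(24 \left(- \frac{1}{19}\right) - - \frac{7}{3}\right) = 55833 \left(- \frac{24}{19} + \frac{7}{3}\right) = 55833 \cdot \frac{61}{57} = \frac{1135271}{19} \approx 59751.0$)
$- X = \left(-1\right) \frac{1135271}{19} = - \frac{1135271}{19}$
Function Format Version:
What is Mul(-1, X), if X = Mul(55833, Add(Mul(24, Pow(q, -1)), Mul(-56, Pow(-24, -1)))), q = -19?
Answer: Rational(-1135271, 19) ≈ -59751.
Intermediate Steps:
X = Rational(1135271, 19) (X = Mul(55833, Add(Mul(24, Pow(-19, -1)), Mul(-56, Pow(-24, -1)))) = Mul(55833, Add(Mul(24, Rational(-1, 19)), Mul(-56, Rational(-1, 24)))) = Mul(55833, Add(Rational(-24, 19), Rational(7, 3))) = Mul(55833, Rational(61, 57)) = Rational(1135271, 19) ≈ 59751.)
Mul(-1, X) = Mul(-1, Rational(1135271, 19)) = Rational(-1135271, 19)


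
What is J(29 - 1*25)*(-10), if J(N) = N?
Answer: -40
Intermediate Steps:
J(29 - 1*25)*(-10) = (29 - 1*25)*(-10) = (29 - 25)*(-10) = 4*(-10) = -40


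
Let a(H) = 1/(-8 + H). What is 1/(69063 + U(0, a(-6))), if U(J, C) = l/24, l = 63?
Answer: 8/552525 ≈ 1.4479e-5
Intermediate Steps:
U(J, C) = 21/8 (U(J, C) = 63/24 = 63*(1/24) = 21/8)
1/(69063 + U(0, a(-6))) = 1/(69063 + 21/8) = 1/(552525/8) = 8/552525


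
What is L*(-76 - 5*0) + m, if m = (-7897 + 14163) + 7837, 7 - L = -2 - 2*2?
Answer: 13115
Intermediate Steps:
L = 13 (L = 7 - (-2 - 2*2) = 7 - (-2 - 4) = 7 - 1*(-6) = 7 + 6 = 13)
m = 14103 (m = 6266 + 7837 = 14103)
L*(-76 - 5*0) + m = 13*(-76 - 5*0) + 14103 = 13*(-76 + 0) + 14103 = 13*(-76) + 14103 = -988 + 14103 = 13115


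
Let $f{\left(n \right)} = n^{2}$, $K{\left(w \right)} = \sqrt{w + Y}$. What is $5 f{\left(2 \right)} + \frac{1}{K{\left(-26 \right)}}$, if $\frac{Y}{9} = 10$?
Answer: $\frac{161}{8} \approx 20.125$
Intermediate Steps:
$Y = 90$ ($Y = 9 \cdot 10 = 90$)
$K{\left(w \right)} = \sqrt{90 + w}$ ($K{\left(w \right)} = \sqrt{w + 90} = \sqrt{90 + w}$)
$5 f{\left(2 \right)} + \frac{1}{K{\left(-26 \right)}} = 5 \cdot 2^{2} + \frac{1}{\sqrt{90 - 26}} = 5 \cdot 4 + \frac{1}{\sqrt{64}} = 20 + \frac{1}{8} = \frac{161}{8}$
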